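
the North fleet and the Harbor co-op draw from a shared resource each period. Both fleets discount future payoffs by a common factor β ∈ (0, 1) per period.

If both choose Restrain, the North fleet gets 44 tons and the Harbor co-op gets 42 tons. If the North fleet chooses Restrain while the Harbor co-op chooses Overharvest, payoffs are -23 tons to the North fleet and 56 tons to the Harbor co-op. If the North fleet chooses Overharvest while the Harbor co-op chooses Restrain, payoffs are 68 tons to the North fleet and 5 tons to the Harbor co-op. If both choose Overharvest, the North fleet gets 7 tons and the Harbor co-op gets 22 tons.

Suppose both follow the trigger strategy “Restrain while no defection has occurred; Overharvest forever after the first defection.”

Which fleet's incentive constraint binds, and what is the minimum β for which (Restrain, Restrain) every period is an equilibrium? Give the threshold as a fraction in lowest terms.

the North fleet: cooperation gives 44 each period; deviation gives 68 once then 7 forever.
  44/(1−β) ≥ 68 + 7β/(1−β) ⇒ β ≥ 24/61.
the Harbor co-op: cooperation gives 42 each period; deviation gives 56 once then 22 forever.
  β ≥ 14/34 = 7/17.
Both must hold, so the binding constraint is the Harbor co-op's: β ≥ 7/17.

the Harbor co-op; β ≥ 7/17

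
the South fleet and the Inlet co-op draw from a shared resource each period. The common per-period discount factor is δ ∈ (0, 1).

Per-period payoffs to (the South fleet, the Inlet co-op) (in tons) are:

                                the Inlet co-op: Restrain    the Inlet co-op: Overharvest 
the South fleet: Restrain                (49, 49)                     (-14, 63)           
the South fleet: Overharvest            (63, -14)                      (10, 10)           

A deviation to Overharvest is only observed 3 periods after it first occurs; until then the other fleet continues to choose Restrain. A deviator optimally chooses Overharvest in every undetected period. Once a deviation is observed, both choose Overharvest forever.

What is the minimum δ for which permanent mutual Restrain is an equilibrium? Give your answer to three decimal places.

0.642

A deviator earns 63 for 3 periods, then 10 forever; cooperating earns 49 forever. Multiplying the IC by (1−δ):
49 ≥ 63(1−δ^3) + 10δ^3, so 53·δ^3 ≥ 14 and δ^3 ≥ 14/53.
δ ≥ (14/53)^(1/3) ≈ 0.642.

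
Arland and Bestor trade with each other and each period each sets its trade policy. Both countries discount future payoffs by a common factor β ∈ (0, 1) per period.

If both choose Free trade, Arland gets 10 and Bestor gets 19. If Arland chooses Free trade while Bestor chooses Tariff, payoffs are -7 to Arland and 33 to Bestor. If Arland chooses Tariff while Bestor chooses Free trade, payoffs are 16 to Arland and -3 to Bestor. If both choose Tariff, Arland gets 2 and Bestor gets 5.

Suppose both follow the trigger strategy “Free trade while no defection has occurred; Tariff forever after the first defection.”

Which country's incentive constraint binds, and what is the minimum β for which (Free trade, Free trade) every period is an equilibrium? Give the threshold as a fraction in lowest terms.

Bestor; β ≥ 1/2

Arland: cooperation gives 10 each period; deviation gives 16 once then 2 forever.
  10/(1−β) ≥ 16 + 2β/(1−β) ⇒ β ≥ 6/14 = 3/7.
Bestor: cooperation gives 19 each period; deviation gives 33 once then 5 forever.
  β ≥ 14/28 = 1/2.
Both must hold, so the binding constraint is Bestor's: β ≥ 1/2.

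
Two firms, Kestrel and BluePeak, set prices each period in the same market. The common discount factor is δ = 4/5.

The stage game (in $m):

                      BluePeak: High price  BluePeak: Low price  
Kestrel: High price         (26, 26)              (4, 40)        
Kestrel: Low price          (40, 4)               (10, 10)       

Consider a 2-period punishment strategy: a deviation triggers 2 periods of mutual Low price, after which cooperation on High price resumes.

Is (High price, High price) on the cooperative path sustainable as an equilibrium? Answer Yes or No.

A one-shot deviation gives 40 now, then 10 for 2 periods, then back to 26.
Gain from deviating: (40−26) today; loss: (26−10) in each of the next 2 periods.
No-deviation condition: (26−10)(δ+…+δ^2) ≥ 40−26, i.e. δ+…+δ^2 ≥ 7/8.
At δ = 4/5: δ+…+δ^2 = 1.4400 ≥ 0.8750.
So cooperation is sustainable.

Yes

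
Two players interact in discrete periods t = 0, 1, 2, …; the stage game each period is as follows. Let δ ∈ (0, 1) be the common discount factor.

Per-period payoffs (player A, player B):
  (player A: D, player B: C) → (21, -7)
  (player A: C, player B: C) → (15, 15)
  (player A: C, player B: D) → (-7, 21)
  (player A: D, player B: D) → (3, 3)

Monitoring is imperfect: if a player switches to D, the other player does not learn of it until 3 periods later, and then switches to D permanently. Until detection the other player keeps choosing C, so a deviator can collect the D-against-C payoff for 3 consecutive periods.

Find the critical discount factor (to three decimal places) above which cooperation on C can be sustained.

0.693

Deviating for the 3 undetected periods gains 21−15 = 6 per period over cooperation, then loses 15−3 = 12 per period forever once punishment starts.
Gain: 6(1 + δ + … + δ^2); loss: 12·δ^3/(1−δ).
No profitable deviation ⇔ 6(1−δ^3) ≤ 12·δ^3, i.e. δ^3 ≥ 6/(6+12) = 1/3.
Hence δ ≥ (1/3)^(1/3) ≈ 0.693.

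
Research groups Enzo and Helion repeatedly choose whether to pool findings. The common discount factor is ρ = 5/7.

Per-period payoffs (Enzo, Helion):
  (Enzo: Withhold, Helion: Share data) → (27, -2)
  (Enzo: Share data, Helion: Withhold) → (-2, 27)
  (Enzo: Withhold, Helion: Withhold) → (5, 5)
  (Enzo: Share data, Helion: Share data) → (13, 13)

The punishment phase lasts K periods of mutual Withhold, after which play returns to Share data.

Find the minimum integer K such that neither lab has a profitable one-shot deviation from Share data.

No profitable deviation requires (13−5)(ρ+…+ρ^K) ≥ 27−13, i.e. ρ+…+ρ^K ≥ 7/4 ≈ 1.7500.
With ρ = 5/7, the partial sums are K=1: 0.7143, K=2: 1.2245, K=3: 1.5889, K=4: 1.8492.
K = 4 is the first length at which the sum reaches 1.7500.

4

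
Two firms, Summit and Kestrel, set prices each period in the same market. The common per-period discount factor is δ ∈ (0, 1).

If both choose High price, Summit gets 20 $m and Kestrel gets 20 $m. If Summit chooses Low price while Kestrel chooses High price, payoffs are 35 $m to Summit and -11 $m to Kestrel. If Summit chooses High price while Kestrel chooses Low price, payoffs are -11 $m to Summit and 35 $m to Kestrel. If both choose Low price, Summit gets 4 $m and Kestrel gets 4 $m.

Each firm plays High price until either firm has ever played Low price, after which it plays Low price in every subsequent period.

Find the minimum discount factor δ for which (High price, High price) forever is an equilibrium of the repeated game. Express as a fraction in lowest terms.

15/31

One-period gain from deviating is 35 − 20 = 15. The loss is 20 − 4 = 16 in every subsequent period, with present value 16·δ/(1−δ).
Deviation is unprofitable when 16·δ/(1−δ) ≥ 15, i.e. δ/(1−δ) ≥ 15/16.
Equivalently δ ≥ 15/(15+16) = 15/31.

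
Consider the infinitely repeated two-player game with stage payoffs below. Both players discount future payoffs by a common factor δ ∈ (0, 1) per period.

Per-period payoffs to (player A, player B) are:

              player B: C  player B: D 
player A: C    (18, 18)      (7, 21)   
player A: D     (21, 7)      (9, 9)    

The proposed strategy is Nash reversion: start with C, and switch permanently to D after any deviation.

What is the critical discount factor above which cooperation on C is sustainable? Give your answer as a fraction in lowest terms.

1/4

18/(1−δ) ≥ 21 + 9δ/(1−δ)
18 ≥ 21 − 12δ
δ ≥ 3/12 = 1/4.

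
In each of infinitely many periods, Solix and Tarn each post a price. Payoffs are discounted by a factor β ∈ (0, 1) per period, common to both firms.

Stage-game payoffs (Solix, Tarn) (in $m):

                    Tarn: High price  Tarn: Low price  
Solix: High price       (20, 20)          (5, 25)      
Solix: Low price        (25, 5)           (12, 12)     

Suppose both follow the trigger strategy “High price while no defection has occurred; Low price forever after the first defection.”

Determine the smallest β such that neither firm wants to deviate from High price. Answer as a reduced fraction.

20/(1−β) ≥ 25 + 12β/(1−β)
20 ≥ 25 − 13β
β ≥ 5/13.

5/13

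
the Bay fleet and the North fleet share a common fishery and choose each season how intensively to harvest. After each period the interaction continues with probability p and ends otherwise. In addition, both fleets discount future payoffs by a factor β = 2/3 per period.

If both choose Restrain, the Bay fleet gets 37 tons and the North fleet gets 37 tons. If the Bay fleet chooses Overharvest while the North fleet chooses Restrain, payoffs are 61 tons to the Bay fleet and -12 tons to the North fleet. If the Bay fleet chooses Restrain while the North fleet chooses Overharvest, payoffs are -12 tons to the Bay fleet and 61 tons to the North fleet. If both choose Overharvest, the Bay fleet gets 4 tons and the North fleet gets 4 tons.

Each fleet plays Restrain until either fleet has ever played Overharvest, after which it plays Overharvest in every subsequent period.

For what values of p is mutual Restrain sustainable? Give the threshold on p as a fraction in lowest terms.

With continuation probability p and discount β, the effective per-period discount factor is βp.
Grim-trigger IC: βp ≥ (61−37)/(61−4) = 8/19.
So p ≥ (8/19)/(2/3) = 12/19.

12/19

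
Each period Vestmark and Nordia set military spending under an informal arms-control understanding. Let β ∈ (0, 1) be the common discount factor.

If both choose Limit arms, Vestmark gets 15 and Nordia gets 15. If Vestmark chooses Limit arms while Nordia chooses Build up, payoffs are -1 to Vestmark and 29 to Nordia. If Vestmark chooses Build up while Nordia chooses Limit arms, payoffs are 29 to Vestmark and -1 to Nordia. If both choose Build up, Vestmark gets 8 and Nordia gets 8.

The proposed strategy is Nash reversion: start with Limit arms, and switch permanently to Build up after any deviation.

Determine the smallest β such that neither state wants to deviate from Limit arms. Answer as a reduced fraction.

Cooperation forever yields 15 each period: 15/(1−β).
Deviating yields 29 once, then 8 forever: 29 + 8β/(1−β).
No profitable deviation requires 15/(1−β) ≥ 29 + 8β/(1−β).
Multiplying by (1−β): 15 ≥ 29(1−β) + 8β = 29 − 21β.
So 21β ≥ 14, i.e. β ≥ 14/21 = 2/3.

2/3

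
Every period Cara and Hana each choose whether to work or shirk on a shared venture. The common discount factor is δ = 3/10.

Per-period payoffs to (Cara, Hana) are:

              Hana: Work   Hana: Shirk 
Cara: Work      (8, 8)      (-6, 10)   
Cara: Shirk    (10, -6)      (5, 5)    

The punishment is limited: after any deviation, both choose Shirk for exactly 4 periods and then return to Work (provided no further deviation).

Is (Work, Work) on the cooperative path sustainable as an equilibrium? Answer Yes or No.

No

A one-shot deviation gives 10 now, then 5 for 4 periods, then back to 8.
Gain from deviating: (10−8) today; loss: (8−5) in each of the next 4 periods.
No-deviation condition: (8−5)(δ+…+δ^4) ≥ 10−8, i.e. δ+…+δ^4 ≥ 2/3.
At δ = 3/10: δ+…+δ^4 = 0.4251 < 0.6667.
So cooperation is not sustainable.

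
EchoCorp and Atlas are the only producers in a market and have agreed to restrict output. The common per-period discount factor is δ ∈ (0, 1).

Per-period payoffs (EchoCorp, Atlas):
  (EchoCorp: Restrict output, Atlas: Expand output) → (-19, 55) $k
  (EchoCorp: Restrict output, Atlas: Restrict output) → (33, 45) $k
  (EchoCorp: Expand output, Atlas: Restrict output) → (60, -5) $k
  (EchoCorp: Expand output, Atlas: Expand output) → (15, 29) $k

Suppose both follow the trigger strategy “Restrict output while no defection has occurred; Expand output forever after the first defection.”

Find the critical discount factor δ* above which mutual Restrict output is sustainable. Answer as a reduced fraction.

3/5

EchoCorp: cooperation gives 33 each period; deviation gives 60 once then 15 forever.
  33/(1−δ) ≥ 60 + 15δ/(1−δ) ⇒ δ ≥ 27/45 = 3/5.
Atlas: cooperation gives 45 each period; deviation gives 55 once then 29 forever.
  δ ≥ 10/26 = 5/13.
Both must hold, so the binding constraint is EchoCorp's: δ ≥ 3/5.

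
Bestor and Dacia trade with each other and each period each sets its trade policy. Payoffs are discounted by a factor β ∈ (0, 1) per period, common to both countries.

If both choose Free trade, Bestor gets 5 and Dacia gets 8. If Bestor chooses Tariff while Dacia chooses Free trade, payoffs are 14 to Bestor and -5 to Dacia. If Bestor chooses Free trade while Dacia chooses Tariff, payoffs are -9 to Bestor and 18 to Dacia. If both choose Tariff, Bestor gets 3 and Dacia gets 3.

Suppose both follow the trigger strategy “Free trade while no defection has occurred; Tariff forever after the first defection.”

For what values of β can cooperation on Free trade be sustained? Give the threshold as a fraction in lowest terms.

For Bestor: deviation gain 14−5 = 9, per-period punishment loss 5−3 = 2. IC gives β ≥ 9/11.
For Dacia: gain 10, loss 5 per period, so β ≥ 10/15 = 2/3.
The tighter constraint is Bestor's, so cooperation needs β ≥ 9/11.

9/11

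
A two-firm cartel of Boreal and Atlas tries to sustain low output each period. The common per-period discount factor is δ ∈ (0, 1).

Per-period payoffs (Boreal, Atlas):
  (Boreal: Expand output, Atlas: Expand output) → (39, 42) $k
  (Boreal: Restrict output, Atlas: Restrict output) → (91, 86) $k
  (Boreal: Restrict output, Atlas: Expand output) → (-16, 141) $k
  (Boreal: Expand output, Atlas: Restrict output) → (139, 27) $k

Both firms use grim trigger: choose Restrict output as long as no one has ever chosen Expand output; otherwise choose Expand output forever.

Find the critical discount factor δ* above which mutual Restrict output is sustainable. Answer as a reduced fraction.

Boreal's threshold: (139−91)/(139−39) = 12/25.
Atlas's threshold: (141−86)/(141−42) = 5/9.
12/25 < 5/9, so Atlas binds and δ* = 5/9.

5/9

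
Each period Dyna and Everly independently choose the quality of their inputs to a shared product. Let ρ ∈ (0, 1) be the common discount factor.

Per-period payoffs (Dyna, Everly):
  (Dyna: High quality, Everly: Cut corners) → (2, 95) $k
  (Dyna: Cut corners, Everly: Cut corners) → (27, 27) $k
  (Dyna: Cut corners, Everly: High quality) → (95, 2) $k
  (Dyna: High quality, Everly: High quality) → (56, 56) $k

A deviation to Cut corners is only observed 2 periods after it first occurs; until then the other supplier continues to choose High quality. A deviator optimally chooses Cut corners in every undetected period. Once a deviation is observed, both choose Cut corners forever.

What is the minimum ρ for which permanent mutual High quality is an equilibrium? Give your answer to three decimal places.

0.757

A deviator earns 95 for 2 periods, then 27 forever; cooperating earns 56 forever. Multiplying the IC by (1−ρ):
56 ≥ 95(1−ρ^2) + 27ρ^2, so 68·ρ^2 ≥ 39 and ρ^2 ≥ 39/68.
ρ ≥ (39/68)^(1/2) ≈ 0.757.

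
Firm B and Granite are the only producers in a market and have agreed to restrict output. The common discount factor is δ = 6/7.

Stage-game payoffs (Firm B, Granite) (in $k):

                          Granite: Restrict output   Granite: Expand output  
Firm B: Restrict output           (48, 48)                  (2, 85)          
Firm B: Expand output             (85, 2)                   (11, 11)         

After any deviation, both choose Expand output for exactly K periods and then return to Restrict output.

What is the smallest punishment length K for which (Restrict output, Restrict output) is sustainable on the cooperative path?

IC: δ(1−δ^K)/(1−δ) ≥ (85−48)/(48−11) = 1.
With δ = 6/7: need 1 − δ^K ≥ 1·(1−6/7)/(6/7), i.e. δ^K ≤ 0.8333.
Since (6/7)^1 = 0.8571 and (6/7)^2 = 0.7347, the smallest such K is 2.

2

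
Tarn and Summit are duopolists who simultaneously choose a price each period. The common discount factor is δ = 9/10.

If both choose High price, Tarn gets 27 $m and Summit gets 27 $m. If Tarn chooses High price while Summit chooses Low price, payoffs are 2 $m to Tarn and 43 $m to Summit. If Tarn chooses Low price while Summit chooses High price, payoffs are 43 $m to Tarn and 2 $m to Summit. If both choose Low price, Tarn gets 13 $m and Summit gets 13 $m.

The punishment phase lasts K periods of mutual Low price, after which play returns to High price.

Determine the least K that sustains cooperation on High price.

2

IC: δ(1−δ^K)/(1−δ) ≥ (43−27)/(27−13) = 8/7.
With δ = 9/10: need 1 − δ^K ≥ 8/7·(1−9/10)/(9/10), i.e. δ^K ≤ 0.8730.
Since (9/10)^1 = 0.9000 and (9/10)^2 = 0.8100, the smallest such K is 2.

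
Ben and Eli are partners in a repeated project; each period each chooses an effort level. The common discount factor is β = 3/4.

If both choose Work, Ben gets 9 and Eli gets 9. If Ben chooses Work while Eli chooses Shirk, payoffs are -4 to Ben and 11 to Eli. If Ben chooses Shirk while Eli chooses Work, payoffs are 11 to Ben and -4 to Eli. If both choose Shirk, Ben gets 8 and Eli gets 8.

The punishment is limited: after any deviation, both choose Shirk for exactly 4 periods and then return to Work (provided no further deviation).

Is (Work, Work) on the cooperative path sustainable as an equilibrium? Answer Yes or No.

Yes

IC: β+…+β^4 ≥ (11−9)/(9−8) = 2.
At β = 3/4: partial sum = 2.0508 ≥ 2.0000. Cooperation sustainable.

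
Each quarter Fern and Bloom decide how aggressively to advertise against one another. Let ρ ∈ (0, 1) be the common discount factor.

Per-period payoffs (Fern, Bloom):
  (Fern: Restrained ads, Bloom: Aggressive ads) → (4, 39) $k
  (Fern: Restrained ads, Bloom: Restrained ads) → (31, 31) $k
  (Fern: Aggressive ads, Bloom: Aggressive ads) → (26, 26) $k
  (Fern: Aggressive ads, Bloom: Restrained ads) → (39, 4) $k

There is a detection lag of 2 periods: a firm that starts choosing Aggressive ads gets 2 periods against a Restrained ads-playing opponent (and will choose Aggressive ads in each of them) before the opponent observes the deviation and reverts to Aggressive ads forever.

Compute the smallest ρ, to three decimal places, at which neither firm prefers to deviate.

0.784

A deviator earns 39 for 2 periods, then 26 forever; cooperating earns 31 forever. Multiplying the IC by (1−ρ):
31 ≥ 39(1−ρ^2) + 26ρ^2, so 13·ρ^2 ≥ 8 and ρ^2 ≥ 8/13.
ρ ≥ (8/13)^(1/2) ≈ 0.784.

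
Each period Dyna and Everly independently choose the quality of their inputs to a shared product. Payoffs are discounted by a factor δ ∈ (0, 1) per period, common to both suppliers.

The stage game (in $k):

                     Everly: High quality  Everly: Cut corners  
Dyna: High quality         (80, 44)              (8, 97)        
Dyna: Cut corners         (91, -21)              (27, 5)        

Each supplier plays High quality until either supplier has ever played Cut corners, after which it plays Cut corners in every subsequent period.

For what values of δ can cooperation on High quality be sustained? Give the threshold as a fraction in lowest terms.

53/92

Dyna: cooperation gives 80 each period; deviation gives 91 once then 27 forever.
  80/(1−δ) ≥ 91 + 27δ/(1−δ) ⇒ δ ≥ 11/64.
Everly: cooperation gives 44 each period; deviation gives 97 once then 5 forever.
  δ ≥ 53/92.
Both must hold, so the binding constraint is Everly's: δ ≥ 53/92.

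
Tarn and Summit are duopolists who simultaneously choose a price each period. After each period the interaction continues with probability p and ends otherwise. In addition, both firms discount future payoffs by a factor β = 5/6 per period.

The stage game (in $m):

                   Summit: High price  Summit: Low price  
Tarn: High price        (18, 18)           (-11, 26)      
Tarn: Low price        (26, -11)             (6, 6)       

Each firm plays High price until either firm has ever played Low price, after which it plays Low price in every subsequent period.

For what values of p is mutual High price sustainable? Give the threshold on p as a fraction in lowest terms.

With continuation probability p and discount β, the effective per-period discount factor is βp.
Grim-trigger IC: βp ≥ (26−18)/(26−6) = 2/5.
So p ≥ (2/5)/(5/6) = 12/25.

12/25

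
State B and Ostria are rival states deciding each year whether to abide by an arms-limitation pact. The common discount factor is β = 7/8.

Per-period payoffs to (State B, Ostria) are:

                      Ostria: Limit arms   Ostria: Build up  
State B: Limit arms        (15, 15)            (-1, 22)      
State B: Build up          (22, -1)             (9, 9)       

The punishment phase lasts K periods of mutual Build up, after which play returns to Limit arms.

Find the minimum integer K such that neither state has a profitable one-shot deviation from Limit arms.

No profitable deviation requires (15−9)(β+…+β^K) ≥ 22−15, i.e. β+…+β^K ≥ 7/6 ≈ 1.1667.
With β = 7/8, the partial sums are K=1: 0.8750, K=2: 1.6406.
K = 2 is the first length at which the sum reaches 1.1667.

2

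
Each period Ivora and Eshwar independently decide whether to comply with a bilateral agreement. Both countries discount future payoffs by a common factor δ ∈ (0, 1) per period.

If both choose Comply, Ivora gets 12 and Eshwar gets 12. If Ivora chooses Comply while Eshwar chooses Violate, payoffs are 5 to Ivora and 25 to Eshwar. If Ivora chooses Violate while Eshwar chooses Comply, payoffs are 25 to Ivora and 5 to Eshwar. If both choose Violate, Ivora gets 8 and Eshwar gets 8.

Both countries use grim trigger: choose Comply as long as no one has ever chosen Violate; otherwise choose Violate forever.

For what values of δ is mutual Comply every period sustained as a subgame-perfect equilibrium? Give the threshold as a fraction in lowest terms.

13/17

12/(1−δ) ≥ 25 + 8δ/(1−δ)
12 ≥ 25 − 17δ
δ ≥ 13/17.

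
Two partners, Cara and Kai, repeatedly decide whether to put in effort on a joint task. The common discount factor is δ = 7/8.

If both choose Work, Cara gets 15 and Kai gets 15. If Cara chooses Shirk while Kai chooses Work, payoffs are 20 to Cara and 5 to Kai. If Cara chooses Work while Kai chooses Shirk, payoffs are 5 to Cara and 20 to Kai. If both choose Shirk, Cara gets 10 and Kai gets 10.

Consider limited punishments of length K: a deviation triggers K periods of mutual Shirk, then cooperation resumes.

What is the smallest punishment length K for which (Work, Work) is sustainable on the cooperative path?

2

Need Σ_{k=1}^{K} δ^k ≥ (20−15)/(15−10) = 1.0000 at δ = 7/8.
At K = 1 the sum is 0.8750 < 1.0000; at K = 2 it is 1.6406 ≥ 1.0000.
So the minimum punishment length is K = 2.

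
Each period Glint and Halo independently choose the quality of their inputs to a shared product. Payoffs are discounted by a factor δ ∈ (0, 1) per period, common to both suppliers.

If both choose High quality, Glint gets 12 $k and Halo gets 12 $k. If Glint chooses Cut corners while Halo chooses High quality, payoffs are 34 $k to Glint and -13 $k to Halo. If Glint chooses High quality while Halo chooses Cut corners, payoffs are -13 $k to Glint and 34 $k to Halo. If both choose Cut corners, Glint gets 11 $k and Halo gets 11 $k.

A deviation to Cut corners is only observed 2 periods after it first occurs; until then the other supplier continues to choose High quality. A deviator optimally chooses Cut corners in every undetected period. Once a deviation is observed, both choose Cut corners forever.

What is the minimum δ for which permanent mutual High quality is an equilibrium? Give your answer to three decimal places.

0.978

The best deviation is to choose Cut corners for all 2 undetected periods, earning 34 each, then 11 forever once detected.
Deviation value: 34(1−δ^2)/(1−δ) + 11δ^2/(1−δ); cooperation value: 12/(1−δ).
IC: 12 ≥ 34(1−δ^2) + 11δ^2 = 34 − 23δ^2.
So δ^2 ≥ 22/23, giving δ ≥ (22/23)^(1/2) ≈ 0.978.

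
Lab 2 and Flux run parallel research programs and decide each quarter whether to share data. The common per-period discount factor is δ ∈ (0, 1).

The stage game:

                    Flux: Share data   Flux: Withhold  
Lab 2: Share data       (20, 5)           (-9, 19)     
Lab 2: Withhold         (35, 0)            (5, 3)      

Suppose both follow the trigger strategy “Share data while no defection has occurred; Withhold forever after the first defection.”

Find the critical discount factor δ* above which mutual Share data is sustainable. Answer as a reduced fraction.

Lab 2: cooperation gives 20 each period; deviation gives 35 once then 5 forever.
  20/(1−δ) ≥ 35 + 5δ/(1−δ) ⇒ δ ≥ 15/30 = 1/2.
Flux: cooperation gives 5 each period; deviation gives 19 once then 3 forever.
  δ ≥ 14/16 = 7/8.
Both must hold, so the binding constraint is Flux's: δ ≥ 7/8.

7/8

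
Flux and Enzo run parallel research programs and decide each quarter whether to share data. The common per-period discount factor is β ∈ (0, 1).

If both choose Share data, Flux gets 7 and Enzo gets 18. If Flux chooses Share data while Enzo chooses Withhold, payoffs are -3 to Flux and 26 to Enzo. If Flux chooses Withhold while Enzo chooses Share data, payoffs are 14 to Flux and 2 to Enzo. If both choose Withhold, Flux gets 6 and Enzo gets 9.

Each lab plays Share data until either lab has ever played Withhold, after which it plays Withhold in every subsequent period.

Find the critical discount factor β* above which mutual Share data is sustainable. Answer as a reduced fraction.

7/8

Flux's threshold: (14−7)/(14−6) = 7/8.
Enzo's threshold: (26−18)/(26−9) = 8/17.
7/8 > 8/17, so Flux binds and β* = 7/8.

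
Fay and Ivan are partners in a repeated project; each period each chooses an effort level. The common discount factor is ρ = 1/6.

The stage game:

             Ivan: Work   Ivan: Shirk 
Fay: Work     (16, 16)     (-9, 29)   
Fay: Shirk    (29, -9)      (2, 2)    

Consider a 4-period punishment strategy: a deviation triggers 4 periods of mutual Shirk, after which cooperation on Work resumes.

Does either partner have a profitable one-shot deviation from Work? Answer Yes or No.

Yes

IC: ρ+…+ρ^4 ≥ (29−16)/(16−2) = 13/14.
At ρ = 1/6: partial sum = 0.1998 < 0.9286. Cooperation not sustainable.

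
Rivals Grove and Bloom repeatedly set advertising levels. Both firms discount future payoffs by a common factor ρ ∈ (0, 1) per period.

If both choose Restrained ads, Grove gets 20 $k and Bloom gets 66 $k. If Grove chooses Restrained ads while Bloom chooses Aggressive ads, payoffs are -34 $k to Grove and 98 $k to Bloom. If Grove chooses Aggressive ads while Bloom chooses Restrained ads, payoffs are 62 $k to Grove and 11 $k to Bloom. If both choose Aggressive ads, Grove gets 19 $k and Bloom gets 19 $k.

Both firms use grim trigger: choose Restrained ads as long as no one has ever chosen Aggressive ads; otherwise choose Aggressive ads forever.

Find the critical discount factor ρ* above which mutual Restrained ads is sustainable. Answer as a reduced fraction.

Grove: cooperation gives 20 each period; deviation gives 62 once then 19 forever.
  20/(1−ρ) ≥ 62 + 19ρ/(1−ρ) ⇒ ρ ≥ 42/43.
Bloom: cooperation gives 66 each period; deviation gives 98 once then 19 forever.
  ρ ≥ 32/79.
Both must hold, so the binding constraint is Grove's: ρ ≥ 42/43.

42/43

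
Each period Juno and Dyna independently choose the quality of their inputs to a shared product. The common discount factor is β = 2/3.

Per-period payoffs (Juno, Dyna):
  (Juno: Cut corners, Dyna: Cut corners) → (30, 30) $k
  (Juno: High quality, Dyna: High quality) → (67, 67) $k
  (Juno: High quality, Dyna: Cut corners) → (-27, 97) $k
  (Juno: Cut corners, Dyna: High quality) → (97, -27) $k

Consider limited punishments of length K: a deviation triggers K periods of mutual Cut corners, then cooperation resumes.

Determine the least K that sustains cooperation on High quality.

No profitable deviation requires (67−30)(β+…+β^K) ≥ 97−67, i.e. β+…+β^K ≥ 30/37 ≈ 0.8108.
With β = 2/3, the partial sums are K=1: 0.6667, K=2: 1.1111.
K = 2 is the first length at which the sum reaches 0.8108.

2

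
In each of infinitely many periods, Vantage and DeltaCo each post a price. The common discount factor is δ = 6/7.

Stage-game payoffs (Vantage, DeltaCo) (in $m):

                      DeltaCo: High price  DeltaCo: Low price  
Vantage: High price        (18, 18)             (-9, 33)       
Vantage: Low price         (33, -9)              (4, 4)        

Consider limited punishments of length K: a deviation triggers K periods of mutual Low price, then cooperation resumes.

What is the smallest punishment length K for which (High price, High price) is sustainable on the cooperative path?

No profitable deviation requires (18−4)(δ+…+δ^K) ≥ 33−18, i.e. δ+…+δ^K ≥ 15/14 ≈ 1.0714.
With δ = 6/7, the partial sums are K=1: 0.8571, K=2: 1.5918.
K = 2 is the first length at which the sum reaches 1.0714.

2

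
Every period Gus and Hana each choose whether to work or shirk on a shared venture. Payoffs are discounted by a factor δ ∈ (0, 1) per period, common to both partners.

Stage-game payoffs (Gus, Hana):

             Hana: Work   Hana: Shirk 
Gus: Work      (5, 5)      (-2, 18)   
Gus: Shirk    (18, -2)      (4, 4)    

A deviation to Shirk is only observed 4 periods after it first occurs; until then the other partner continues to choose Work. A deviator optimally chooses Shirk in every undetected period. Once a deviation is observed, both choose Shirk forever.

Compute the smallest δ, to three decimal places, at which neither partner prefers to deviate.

0.982

A deviator earns 18 for 4 periods, then 4 forever; cooperating earns 5 forever. Multiplying the IC by (1−δ):
5 ≥ 18(1−δ^4) + 4δ^4, so 14·δ^4 ≥ 13 and δ^4 ≥ 13/14.
δ ≥ (13/14)^(1/4) ≈ 0.982.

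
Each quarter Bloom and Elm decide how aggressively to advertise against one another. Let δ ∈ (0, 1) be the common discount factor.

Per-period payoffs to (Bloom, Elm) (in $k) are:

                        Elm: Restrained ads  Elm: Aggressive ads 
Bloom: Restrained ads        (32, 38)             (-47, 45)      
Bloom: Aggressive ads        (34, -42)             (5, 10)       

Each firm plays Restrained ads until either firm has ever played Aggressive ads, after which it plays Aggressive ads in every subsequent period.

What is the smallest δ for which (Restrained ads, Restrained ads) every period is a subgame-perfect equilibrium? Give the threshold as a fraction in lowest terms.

1/5

Bloom: cooperation gives 32 each period; deviation gives 34 once then 5 forever.
  32/(1−δ) ≥ 34 + 5δ/(1−δ) ⇒ δ ≥ 2/29.
Elm: cooperation gives 38 each period; deviation gives 45 once then 10 forever.
  δ ≥ 7/35 = 1/5.
Both must hold, so the binding constraint is Elm's: δ ≥ 1/5.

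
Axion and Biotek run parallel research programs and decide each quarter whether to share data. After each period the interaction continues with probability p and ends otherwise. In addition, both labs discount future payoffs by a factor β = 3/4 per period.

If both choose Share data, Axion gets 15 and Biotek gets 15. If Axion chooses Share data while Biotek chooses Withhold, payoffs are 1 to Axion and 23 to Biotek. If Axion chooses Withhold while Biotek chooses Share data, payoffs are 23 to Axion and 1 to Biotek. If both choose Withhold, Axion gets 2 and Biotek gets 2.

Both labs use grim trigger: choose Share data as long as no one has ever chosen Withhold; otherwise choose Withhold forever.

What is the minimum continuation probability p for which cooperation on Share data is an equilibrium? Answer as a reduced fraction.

With continuation probability p and discount β, the effective per-period discount factor is βp.
Grim-trigger IC: βp ≥ (23−15)/(23−2) = 8/21.
So p ≥ (8/21)/(3/4) = 32/63.

32/63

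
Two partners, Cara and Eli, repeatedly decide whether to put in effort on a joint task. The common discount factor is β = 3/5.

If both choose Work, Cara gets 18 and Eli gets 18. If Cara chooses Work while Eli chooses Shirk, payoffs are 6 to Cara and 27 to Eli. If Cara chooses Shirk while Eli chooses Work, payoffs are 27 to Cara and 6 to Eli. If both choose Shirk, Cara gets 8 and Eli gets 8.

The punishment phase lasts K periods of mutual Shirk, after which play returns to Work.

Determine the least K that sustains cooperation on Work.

No profitable deviation requires (18−8)(β+…+β^K) ≥ 27−18, i.e. β+…+β^K ≥ 9/10 ≈ 0.9000.
With β = 3/5, the partial sums are K=1: 0.6000, K=2: 0.9600.
K = 2 is the first length at which the sum reaches 0.9000.

2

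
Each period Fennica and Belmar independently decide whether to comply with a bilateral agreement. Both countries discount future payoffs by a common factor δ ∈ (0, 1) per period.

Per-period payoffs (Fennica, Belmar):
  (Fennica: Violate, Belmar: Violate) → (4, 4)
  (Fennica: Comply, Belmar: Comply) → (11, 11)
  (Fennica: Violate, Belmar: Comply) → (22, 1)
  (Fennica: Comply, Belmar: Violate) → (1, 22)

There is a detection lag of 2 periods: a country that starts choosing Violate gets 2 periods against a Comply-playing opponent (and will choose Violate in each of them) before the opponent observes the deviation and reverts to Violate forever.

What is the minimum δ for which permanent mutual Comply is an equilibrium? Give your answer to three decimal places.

The best deviation is to choose Violate for all 2 undetected periods, earning 22 each, then 4 forever once detected.
Deviation value: 22(1−δ^2)/(1−δ) + 4δ^2/(1−δ); cooperation value: 11/(1−δ).
IC: 11 ≥ 22(1−δ^2) + 4δ^2 = 22 − 18δ^2.
So δ^2 ≥ 11/18, giving δ ≥ (11/18)^(1/2) ≈ 0.782.

0.782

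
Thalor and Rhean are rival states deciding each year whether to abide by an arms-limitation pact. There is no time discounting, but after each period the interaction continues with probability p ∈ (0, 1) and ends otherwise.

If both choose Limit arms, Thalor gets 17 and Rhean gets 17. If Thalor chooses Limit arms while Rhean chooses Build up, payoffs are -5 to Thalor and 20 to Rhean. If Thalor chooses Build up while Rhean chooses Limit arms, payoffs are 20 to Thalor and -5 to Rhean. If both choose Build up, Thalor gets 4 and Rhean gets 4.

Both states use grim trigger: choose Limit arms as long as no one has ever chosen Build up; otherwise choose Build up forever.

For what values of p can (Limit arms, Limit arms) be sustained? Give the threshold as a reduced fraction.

With no time discounting, the continuation probability p plays the role of the discount factor.
Grim-trigger IC: 17/(1−p) ≥ 20 + 4p/(1−p) ⇒ p ≥ (20−17)/(20−4) = 3/16.

3/16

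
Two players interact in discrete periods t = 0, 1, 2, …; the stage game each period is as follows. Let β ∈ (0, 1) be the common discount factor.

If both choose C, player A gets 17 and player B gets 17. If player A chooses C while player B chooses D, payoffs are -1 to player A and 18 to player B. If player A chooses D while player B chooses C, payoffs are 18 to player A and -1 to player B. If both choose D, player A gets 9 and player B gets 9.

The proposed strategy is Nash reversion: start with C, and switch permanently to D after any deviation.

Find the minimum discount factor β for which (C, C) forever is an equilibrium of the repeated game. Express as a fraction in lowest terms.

1/9

Cooperation forever yields 17 each period: 17/(1−β).
Deviating yields 18 once, then 9 forever: 18 + 9β/(1−β).
No profitable deviation requires 17/(1−β) ≥ 18 + 9β/(1−β).
Multiplying by (1−β): 17 ≥ 18(1−β) + 9β = 18 − 9β.
So 9β ≥ 1, i.e. β ≥ 1/9.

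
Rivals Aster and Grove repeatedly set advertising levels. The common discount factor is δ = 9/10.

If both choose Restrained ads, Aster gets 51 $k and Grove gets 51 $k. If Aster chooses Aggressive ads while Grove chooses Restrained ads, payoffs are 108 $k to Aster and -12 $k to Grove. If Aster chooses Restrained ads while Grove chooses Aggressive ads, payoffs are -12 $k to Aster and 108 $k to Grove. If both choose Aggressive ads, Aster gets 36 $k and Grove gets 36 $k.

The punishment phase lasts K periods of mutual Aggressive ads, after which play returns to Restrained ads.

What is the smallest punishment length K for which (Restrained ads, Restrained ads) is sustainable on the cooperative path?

6

No profitable deviation requires (51−36)(δ+…+δ^K) ≥ 108−51, i.e. δ+…+δ^K ≥ 19/5 ≈ 3.8000.
With δ = 9/10, the partial sums are K=1: 0.9000, K=2: 1.7100, K=3: 2.4390, K=4: 3.0951, K=5: 3.6856, K=6: 4.2170.
K = 6 is the first length at which the sum reaches 3.8000.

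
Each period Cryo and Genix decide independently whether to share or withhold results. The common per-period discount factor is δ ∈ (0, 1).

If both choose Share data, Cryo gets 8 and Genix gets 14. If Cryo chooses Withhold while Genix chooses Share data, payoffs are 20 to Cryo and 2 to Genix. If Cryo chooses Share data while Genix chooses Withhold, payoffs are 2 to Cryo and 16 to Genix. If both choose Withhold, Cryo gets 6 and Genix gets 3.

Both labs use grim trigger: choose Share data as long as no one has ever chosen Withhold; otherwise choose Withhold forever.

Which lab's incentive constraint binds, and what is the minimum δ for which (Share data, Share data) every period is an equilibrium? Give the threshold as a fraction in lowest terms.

Cryo; δ ≥ 6/7

Cryo: cooperation gives 8 each period; deviation gives 20 once then 6 forever.
  8/(1−δ) ≥ 20 + 6δ/(1−δ) ⇒ δ ≥ 12/14 = 6/7.
Genix: cooperation gives 14 each period; deviation gives 16 once then 3 forever.
  δ ≥ 2/13.
Both must hold, so the binding constraint is Cryo's: δ ≥ 6/7.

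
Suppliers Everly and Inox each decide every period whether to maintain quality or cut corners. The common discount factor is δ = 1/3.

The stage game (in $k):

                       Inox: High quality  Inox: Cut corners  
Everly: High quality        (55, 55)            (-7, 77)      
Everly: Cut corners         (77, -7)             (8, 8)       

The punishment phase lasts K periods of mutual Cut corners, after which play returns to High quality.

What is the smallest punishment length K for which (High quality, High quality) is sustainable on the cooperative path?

No profitable deviation requires (55−8)(δ+…+δ^K) ≥ 77−55, i.e. δ+…+δ^K ≥ 22/47 ≈ 0.4681.
With δ = 1/3, the partial sums are K=1: 0.3333, K=2: 0.4444, K=3: 0.4815.
K = 3 is the first length at which the sum reaches 0.4681.

3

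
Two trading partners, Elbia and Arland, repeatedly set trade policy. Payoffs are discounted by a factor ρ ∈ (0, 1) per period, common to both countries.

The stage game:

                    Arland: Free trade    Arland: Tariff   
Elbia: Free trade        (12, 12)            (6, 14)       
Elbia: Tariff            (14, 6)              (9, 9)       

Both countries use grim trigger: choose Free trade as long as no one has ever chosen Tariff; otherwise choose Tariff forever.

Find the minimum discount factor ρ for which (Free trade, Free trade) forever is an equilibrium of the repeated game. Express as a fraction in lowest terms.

Under grim trigger the critical discount factor is (T−C)/(T−P) with T = 14, C = 12, P = 9.
ρ* = (14−12)/(14−9) = 2/5.

2/5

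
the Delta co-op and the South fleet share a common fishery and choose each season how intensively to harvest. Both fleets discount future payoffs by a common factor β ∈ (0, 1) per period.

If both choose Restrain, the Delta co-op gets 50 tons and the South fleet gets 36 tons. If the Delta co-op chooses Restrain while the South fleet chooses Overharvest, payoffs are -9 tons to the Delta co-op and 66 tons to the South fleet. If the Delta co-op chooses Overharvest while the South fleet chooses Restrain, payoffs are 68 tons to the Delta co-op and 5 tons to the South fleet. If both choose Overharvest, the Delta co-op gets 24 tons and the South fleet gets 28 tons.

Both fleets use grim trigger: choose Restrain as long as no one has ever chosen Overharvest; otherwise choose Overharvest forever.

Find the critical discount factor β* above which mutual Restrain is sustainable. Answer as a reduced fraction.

15/19

For the Delta co-op: deviation gain 68−50 = 18, per-period punishment loss 50−24 = 26. IC gives β ≥ 18/44 = 9/22.
For the South fleet: gain 30, loss 8 per period, so β ≥ 30/38 = 15/19.
The tighter constraint is the South fleet's, so cooperation needs β ≥ 15/19.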